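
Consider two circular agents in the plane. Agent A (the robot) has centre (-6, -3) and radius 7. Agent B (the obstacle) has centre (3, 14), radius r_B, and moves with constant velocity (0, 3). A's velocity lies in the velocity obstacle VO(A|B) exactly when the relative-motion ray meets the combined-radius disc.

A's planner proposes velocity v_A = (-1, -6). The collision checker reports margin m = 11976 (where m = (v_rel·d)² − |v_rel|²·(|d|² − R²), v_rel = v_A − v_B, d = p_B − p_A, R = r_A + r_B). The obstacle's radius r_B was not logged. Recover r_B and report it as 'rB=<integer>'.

m = 11976
d = (9, 17);  v_rel = (-1, -9),  |v_rel|² = 82
v_rel×d = (-1)·(17) − (-9)·(9) = 64
since m = R²·82 − 64²:  R² = (4096 + 11976) / 82 = 196
R = √196 = 14  ⇒  r_B = 14 − 7 = 7

rB=7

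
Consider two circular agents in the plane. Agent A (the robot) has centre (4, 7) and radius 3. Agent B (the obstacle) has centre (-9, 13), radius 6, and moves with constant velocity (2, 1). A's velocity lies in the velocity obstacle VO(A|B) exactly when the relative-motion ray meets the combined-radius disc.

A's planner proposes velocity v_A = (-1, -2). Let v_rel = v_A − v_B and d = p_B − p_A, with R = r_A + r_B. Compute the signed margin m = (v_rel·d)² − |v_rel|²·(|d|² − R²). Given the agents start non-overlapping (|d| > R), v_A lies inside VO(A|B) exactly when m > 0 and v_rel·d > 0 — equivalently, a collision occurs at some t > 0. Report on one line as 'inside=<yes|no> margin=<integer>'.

d = (-13, 6),  |d|² = 205;  R = 3+6 = 9,  c = 205−9² = 124
v_rel = (-3, -3),  |v_rel|² = 18;  v_rel·d = (-3)·(-13) + (-3)·(6) = 21
18·t² − 42·t + 124 = 0  ⇒  m = 21² − 18·124 = -1791
m = -1791 < 0,  v_rel·d = 21 > 0  ⇒  outside

inside=no margin=-1791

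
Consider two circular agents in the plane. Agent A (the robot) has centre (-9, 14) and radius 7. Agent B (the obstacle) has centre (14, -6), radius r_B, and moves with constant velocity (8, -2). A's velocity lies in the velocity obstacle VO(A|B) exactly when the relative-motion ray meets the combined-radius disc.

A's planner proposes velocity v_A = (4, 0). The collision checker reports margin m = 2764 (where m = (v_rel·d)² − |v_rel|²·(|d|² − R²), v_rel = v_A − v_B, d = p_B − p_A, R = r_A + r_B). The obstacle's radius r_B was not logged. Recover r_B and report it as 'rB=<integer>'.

m = 2764
d = (23, -20);  v_rel = (-4, 2),  |v_rel|² = 20
v_rel×d = (-4)·(-20) − (2)·(23) = 34
since m = R²·20 − 34²:  R² = (1156 + 2764) / 20 = 196
R = √196 = 14  ⇒  r_B = 14 − 7 = 7

rB=7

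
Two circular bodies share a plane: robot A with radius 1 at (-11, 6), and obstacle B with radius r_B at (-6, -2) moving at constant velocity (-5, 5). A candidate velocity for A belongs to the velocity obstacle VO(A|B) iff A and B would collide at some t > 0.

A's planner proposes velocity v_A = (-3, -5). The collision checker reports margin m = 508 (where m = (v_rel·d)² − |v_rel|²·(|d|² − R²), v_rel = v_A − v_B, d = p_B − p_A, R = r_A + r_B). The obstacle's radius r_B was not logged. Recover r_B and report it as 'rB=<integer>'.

m = 508
d = (5, -8);  v_rel = (2, -10),  |v_rel|² = 104
v_rel×d = (2)·(-8) − (-10)·(5) = 34
since m = R²·104 − 34²:  R² = (1156 + 508) / 104 = 16
R = √16 = 4  ⇒  r_B = 4 − 1 = 3

rB=3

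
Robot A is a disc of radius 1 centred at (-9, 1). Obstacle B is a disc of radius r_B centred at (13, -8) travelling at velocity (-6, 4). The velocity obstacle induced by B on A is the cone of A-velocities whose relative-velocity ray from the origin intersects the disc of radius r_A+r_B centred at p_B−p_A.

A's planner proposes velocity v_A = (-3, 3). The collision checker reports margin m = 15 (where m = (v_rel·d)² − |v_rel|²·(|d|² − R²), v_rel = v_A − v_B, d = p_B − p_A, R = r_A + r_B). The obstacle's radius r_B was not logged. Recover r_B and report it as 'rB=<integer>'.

m = 15
d = (22, -9);  v_rel = (3, -1),  |v_rel|² = 10
v_rel×d = (3)·(-9) − (-1)·(22) = -5
since m = R²·10 − (-5)²:  R² = (25 + 15) / 10 = 4
R = √4 = 2  ⇒  r_B = 2 − 1 = 1

rB=1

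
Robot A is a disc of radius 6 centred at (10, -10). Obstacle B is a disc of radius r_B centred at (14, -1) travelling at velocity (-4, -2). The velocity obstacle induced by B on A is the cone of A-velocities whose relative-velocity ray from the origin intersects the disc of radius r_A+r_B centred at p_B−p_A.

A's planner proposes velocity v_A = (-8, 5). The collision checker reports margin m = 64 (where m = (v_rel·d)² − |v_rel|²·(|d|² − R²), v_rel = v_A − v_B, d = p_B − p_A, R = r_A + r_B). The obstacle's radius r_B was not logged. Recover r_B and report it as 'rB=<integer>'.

m = 64
d = (4, 9);  v_rel = (-4, 7),  |v_rel|² = 65
v_rel×d = (-4)·(9) − (7)·(4) = -64
since m = R²·65 − (-64)²:  R² = (4096 + 64) / 65 = 64
R = √64 = 8  ⇒  r_B = 8 − 6 = 2

rB=2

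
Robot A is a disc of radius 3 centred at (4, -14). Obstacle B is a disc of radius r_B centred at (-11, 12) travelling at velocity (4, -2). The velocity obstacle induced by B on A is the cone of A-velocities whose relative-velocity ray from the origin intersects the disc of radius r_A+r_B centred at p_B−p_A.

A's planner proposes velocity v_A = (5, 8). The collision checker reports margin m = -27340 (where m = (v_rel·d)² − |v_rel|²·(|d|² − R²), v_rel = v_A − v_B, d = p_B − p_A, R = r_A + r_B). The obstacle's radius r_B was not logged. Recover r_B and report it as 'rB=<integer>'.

m = -27340
d = (-15, 26);  v_rel = (1, 10),  |v_rel|² = 101
v_rel×d = (1)·(26) − (10)·(-15) = 176
since m = R²·101 − 176²:  R² = (30976 + -27340) / 101 = 36
R = √36 = 6  ⇒  r_B = 6 − 3 = 3

rB=3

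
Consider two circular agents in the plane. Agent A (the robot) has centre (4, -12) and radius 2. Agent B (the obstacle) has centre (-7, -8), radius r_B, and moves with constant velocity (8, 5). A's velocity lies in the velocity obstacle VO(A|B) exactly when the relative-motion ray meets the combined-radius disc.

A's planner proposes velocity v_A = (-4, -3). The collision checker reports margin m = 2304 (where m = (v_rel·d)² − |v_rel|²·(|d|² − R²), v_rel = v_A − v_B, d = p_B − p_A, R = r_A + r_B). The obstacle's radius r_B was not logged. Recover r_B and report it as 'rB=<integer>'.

m = 2304
d = (-11, 4);  v_rel = (-12, -8),  |v_rel|² = 208
v_rel×d = (-12)·(4) − (-8)·(-11) = -136
since m = R²·208 − (-136)²:  R² = (18496 + 2304) / 208 = 100
R = √100 = 10  ⇒  r_B = 10 − 2 = 8

rB=8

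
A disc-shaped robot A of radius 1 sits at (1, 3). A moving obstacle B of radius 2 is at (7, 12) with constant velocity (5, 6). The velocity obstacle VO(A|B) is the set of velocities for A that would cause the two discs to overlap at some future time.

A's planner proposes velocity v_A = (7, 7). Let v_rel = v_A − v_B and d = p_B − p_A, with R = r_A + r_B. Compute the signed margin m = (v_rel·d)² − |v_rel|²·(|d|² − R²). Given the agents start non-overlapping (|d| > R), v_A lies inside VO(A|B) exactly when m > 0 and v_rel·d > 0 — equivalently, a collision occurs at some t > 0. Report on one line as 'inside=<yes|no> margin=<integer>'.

d = (6, 9),  |d|² = 117;  R = 1+2 = 3,  c = 117−3² = 108
v_rel = (2, 1),  |v_rel|² = 5;  v_rel·d = (2)·(6) + (1)·(9) = 21
5·t² − 42·t + 108 = 0  ⇒  m = 21² − 5·108 = -99
m = -99 < 0,  v_rel·d = 21 > 0  ⇒  outside

inside=no margin=-99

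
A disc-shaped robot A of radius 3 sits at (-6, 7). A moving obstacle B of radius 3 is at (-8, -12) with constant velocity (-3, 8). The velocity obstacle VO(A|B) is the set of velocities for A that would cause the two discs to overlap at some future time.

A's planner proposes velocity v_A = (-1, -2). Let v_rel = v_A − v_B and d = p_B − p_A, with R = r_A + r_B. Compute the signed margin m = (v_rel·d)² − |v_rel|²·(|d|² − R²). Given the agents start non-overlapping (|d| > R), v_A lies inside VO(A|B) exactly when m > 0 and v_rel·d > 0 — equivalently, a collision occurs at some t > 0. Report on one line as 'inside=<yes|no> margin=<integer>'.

d = (-2, -19),  |d|² = 365;  R = 3+3 = 6,  c = 365−6² = 329
v_rel = (2, -10),  |v_rel|² = 104;  v_rel·d = (2)·(-2) + (-10)·(-19) = 186
104·t² − 372·t + 329 = 0  ⇒  m = 186² − 104·329 = 380
m = 380 > 0,  v_rel·d = 186 > 0  ⇒  inside

inside=yes margin=380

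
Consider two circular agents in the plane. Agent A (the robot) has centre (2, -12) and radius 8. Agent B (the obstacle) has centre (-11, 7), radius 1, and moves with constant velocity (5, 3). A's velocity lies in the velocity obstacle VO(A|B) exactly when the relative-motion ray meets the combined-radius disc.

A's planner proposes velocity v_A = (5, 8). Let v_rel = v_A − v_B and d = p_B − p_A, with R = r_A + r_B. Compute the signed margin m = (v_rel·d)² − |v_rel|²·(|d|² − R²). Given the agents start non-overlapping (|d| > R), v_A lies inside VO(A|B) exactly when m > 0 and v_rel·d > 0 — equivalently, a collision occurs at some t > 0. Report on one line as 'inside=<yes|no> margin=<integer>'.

d = (-13, 19),  |d|² = 530;  R = 8+1 = 9,  c = 530−9² = 449
v_rel = (0, 5),  |v_rel|² = 25;  v_rel·d = (0)·(-13) + (5)·(19) = 95
25·t² − 190·t + 449 = 0  ⇒  m = 95² − 25·449 = -2200
m = -2200 < 0,  v_rel·d = 95 > 0  ⇒  outside

inside=no margin=-2200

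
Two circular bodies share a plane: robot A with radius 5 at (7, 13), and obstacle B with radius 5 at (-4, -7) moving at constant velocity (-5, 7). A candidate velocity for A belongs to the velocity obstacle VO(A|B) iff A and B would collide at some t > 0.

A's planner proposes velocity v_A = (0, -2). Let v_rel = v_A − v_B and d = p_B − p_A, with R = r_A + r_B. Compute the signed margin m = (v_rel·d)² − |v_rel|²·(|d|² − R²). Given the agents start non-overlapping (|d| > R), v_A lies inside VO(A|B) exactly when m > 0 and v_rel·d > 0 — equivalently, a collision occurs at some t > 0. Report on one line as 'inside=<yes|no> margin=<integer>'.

d = (-11, -20),  |d|² = 521;  R = 5+5 = 10,  c = 521−10² = 421
v_rel = (5, -9),  |v_rel|² = 106;  v_rel·d = (5)·(-11) + (-9)·(-20) = 125
106·t² − 250·t + 421 = 0  ⇒  m = 125² − 106·421 = -29001
m = -29001 < 0,  v_rel·d = 125 > 0  ⇒  outside

inside=no margin=-29001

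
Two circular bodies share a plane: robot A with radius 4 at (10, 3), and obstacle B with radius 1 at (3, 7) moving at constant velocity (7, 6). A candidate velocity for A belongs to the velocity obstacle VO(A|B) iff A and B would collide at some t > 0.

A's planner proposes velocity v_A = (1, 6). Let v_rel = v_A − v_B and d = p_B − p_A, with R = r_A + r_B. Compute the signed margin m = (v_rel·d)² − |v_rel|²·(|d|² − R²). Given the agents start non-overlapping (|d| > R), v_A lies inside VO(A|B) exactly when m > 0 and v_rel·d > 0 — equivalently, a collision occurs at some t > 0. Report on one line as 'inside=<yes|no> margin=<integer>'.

d = (-7, 4),  |d|² = 65;  R = 4+1 = 5,  c = 65−5² = 40
v_rel = (-6, 0),  |v_rel|² = 36;  v_rel·d = (-6)·(-7) + (0)·(4) = 42
36·t² − 84·t + 40 = 0  ⇒  m = 42² − 36·40 = 324
m = 324 > 0,  v_rel·d = 42 > 0  ⇒  inside

inside=yes margin=324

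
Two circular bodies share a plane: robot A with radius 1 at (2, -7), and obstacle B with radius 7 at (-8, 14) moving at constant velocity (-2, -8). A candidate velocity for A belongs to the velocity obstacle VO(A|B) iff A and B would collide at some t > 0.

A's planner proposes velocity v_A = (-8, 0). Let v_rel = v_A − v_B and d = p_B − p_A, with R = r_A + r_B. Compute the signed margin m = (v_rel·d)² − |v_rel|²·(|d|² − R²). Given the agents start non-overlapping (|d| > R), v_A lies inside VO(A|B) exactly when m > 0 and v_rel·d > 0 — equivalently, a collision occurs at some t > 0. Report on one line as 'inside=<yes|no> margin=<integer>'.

d = (-10, 21),  |d|² = 541;  R = 1+7 = 8,  c = 541−8² = 477
v_rel = (-6, 8),  |v_rel|² = 100;  v_rel·d = (-6)·(-10) + (8)·(21) = 228
100·t² − 456·t + 477 = 0  ⇒  m = 228² − 100·477 = 4284
m = 4284 > 0,  v_rel·d = 228 > 0  ⇒  inside

inside=yes margin=4284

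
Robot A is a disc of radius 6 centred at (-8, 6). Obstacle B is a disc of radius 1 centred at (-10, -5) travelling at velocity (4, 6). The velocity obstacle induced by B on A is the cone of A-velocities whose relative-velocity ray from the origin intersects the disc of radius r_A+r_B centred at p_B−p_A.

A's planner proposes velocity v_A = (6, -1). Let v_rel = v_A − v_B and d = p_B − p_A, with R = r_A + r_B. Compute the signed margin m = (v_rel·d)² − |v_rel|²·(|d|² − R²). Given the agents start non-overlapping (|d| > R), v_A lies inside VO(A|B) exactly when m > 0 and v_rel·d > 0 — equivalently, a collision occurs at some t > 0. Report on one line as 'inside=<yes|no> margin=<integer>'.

d = (-2, -11),  |d|² = 125;  R = 6+1 = 7,  c = 125−7² = 76
v_rel = (2, -7),  |v_rel|² = 53;  v_rel·d = (2)·(-2) + (-7)·(-11) = 73
53·t² − 146·t + 76 = 0  ⇒  m = 73² − 53·76 = 1301
m = 1301 > 0,  v_rel·d = 73 > 0  ⇒  inside

inside=yes margin=1301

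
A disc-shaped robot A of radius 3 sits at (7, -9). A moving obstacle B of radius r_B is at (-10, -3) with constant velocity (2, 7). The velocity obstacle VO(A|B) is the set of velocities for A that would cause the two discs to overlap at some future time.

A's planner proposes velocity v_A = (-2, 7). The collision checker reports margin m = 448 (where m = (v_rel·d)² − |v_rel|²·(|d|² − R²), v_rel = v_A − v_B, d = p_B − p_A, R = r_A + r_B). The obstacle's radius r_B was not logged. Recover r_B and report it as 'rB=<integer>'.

m = 448
d = (-17, 6);  v_rel = (-4, 0),  |v_rel|² = 16
v_rel×d = (-4)·(6) − (0)·(-17) = -24
since m = R²·16 − (-24)²:  R² = (576 + 448) / 16 = 64
R = √64 = 8  ⇒  r_B = 8 − 3 = 5

rB=5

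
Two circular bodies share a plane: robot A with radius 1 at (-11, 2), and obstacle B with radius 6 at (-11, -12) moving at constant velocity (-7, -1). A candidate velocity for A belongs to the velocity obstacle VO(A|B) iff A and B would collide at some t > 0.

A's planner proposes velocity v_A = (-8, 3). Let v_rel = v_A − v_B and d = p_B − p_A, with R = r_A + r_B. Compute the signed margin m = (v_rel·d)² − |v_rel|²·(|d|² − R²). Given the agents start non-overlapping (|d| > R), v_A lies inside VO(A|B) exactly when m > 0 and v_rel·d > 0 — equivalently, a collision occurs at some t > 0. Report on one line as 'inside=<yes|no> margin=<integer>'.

d = (0, -14),  |d|² = 196;  R = 1+6 = 7,  c = 196−7² = 147
v_rel = (-1, 4),  |v_rel|² = 17;  v_rel·d = (-1)·(0) + (4)·(-14) = -56
17·t² + 112·t + 147 = 0  ⇒  m = (-56)² − 17·147 = 637
m = 637 > 0,  v_rel·d = -56 < 0  ⇒  outside

inside=no margin=637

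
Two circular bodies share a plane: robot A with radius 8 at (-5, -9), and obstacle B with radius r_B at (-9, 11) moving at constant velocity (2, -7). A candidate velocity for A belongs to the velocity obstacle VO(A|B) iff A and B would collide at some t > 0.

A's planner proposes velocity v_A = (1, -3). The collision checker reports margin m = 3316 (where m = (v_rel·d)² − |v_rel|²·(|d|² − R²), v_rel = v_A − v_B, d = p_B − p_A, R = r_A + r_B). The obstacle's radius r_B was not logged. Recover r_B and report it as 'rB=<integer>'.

m = 3316
d = (-4, 20);  v_rel = (-1, 4),  |v_rel|² = 17
v_rel×d = (-1)·(20) − (4)·(-4) = -4
since m = R²·17 − (-4)²:  R² = (16 + 3316) / 17 = 196
R = √196 = 14  ⇒  r_B = 14 − 8 = 6

rB=6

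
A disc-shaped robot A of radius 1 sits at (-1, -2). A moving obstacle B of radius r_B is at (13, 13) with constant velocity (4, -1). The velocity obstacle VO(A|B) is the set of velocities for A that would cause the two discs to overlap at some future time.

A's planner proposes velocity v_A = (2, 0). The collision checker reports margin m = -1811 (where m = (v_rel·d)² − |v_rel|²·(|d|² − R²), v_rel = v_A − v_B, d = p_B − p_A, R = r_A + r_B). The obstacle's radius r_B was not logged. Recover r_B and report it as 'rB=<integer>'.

m = -1811
d = (14, 15);  v_rel = (-2, 1),  |v_rel|² = 5
v_rel×d = (-2)·(15) − (1)·(14) = -44
since m = R²·5 − (-44)²:  R² = (1936 + -1811) / 5 = 25
R = √25 = 5  ⇒  r_B = 5 − 1 = 4

rB=4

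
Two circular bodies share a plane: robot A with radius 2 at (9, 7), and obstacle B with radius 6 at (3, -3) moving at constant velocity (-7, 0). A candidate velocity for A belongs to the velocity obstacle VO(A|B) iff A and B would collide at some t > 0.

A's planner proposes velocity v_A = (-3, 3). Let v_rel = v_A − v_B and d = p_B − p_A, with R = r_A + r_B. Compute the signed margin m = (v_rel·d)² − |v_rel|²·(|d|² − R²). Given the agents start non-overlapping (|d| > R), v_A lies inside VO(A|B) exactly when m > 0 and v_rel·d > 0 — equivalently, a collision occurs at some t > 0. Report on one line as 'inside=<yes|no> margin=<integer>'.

d = (-6, -10),  |d|² = 136;  R = 2+6 = 8,  c = 136−8² = 72
v_rel = (4, 3),  |v_rel|² = 25;  v_rel·d = (4)·(-6) + (3)·(-10) = -54
25·t² + 108·t + 72 = 0  ⇒  m = (-54)² − 25·72 = 1116
m = 1116 > 0,  v_rel·d = -54 < 0  ⇒  outside

inside=no margin=1116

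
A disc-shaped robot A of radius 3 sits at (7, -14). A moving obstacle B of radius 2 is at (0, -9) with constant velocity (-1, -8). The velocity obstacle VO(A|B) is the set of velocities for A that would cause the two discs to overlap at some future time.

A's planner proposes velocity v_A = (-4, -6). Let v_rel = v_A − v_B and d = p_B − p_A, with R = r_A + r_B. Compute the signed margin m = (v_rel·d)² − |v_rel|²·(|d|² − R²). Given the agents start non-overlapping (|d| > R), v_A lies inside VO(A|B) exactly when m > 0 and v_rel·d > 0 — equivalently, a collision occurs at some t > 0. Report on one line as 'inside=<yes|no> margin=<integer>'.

d = (-7, 5),  |d|² = 74;  R = 3+2 = 5,  c = 74−5² = 49
v_rel = (-3, 2),  |v_rel|² = 13;  v_rel·d = (-3)·(-7) + (2)·(5) = 31
13·t² − 62·t + 49 = 0  ⇒  m = 31² − 13·49 = 324
m = 324 > 0,  v_rel·d = 31 > 0  ⇒  inside

inside=yes margin=324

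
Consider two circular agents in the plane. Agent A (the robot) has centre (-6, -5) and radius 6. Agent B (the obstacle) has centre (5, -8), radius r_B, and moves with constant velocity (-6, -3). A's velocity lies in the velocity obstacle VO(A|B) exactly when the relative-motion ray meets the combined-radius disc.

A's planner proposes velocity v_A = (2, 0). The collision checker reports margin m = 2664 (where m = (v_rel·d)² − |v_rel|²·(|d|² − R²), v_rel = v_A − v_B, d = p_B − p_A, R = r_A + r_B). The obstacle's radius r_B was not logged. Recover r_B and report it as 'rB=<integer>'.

m = 2664
d = (11, -3);  v_rel = (8, 3),  |v_rel|² = 73
v_rel×d = (8)·(-3) − (3)·(11) = -57
since m = R²·73 − (-57)²:  R² = (3249 + 2664) / 73 = 81
R = √81 = 9  ⇒  r_B = 9 − 6 = 3

rB=3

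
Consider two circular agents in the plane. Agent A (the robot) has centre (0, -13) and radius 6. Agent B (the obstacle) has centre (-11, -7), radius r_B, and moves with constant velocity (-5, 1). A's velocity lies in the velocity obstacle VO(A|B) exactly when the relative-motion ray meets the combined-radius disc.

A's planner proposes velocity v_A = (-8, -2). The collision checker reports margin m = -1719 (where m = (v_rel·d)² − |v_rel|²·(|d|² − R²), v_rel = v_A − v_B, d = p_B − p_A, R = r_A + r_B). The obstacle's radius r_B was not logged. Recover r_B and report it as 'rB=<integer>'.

m = -1719
d = (-11, 6);  v_rel = (-3, -3),  |v_rel|² = 18
v_rel×d = (-3)·(6) − (-3)·(-11) = -51
since m = R²·18 − (-51)²:  R² = (2601 + -1719) / 18 = 49
R = √49 = 7  ⇒  r_B = 7 − 6 = 1

rB=1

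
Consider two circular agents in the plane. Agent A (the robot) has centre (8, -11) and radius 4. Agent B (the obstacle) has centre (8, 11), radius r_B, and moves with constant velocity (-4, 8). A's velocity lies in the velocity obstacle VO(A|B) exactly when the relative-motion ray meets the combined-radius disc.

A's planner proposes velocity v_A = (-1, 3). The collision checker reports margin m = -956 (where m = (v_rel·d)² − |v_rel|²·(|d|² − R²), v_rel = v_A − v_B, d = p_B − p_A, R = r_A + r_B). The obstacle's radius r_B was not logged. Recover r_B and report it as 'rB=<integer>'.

m = -956
d = (0, 22);  v_rel = (3, -5),  |v_rel|² = 34
v_rel×d = (3)·(22) − (-5)·(0) = 66
since m = R²·34 − 66²:  R² = (4356 + -956) / 34 = 100
R = √100 = 10  ⇒  r_B = 10 − 4 = 6

rB=6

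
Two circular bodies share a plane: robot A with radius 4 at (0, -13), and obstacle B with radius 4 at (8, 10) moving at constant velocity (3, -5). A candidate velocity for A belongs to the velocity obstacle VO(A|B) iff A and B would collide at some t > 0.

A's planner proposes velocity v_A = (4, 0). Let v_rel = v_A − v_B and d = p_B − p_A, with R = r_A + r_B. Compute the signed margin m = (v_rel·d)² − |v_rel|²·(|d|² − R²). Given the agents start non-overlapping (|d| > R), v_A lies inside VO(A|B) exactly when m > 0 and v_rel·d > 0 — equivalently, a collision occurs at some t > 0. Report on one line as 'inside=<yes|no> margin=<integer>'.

d = (8, 23),  |d|² = 593;  R = 4+4 = 8,  c = 593−8² = 529
v_rel = (1, 5),  |v_rel|² = 26;  v_rel·d = (1)·(8) + (5)·(23) = 123
26·t² − 246·t + 529 = 0  ⇒  m = 123² − 26·529 = 1375
m = 1375 > 0,  v_rel·d = 123 > 0  ⇒  inside

inside=yes margin=1375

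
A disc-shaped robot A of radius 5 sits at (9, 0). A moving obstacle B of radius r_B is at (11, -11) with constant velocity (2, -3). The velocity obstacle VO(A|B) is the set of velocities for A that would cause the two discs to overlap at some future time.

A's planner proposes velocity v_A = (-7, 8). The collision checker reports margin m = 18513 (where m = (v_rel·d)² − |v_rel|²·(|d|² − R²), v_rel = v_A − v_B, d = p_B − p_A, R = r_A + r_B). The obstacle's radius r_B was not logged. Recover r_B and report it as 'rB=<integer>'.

m = 18513
d = (2, -11);  v_rel = (-9, 11),  |v_rel|² = 202
v_rel×d = (-9)·(-11) − (11)·(2) = 77
since m = R²·202 − 77²:  R² = (5929 + 18513) / 202 = 121
R = √121 = 11  ⇒  r_B = 11 − 5 = 6

rB=6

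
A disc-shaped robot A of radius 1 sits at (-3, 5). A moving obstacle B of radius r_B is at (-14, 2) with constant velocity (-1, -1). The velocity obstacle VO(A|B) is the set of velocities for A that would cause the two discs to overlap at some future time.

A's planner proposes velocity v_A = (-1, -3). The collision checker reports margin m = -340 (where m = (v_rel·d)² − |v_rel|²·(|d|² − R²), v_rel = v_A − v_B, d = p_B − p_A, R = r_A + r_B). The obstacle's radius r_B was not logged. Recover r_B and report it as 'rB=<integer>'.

m = -340
d = (-11, -3);  v_rel = (0, -2),  |v_rel|² = 4
v_rel×d = (0)·(-3) − (-2)·(-11) = -22
since m = R²·4 − (-22)²:  R² = (484 + -340) / 4 = 36
R = √36 = 6  ⇒  r_B = 6 − 1 = 5

rB=5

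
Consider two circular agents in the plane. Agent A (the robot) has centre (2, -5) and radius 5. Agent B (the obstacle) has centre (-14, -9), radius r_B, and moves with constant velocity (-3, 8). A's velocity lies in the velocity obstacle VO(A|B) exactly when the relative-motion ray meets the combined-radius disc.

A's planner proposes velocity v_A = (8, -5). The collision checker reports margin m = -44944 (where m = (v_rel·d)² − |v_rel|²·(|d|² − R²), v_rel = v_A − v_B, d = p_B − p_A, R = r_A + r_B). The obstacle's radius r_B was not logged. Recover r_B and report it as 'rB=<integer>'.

m = -44944
d = (-16, -4);  v_rel = (11, -13),  |v_rel|² = 290
v_rel×d = (11)·(-4) − (-13)·(-16) = -252
since m = R²·290 − (-252)²:  R² = (63504 + -44944) / 290 = 64
R = √64 = 8  ⇒  r_B = 8 − 5 = 3

rB=3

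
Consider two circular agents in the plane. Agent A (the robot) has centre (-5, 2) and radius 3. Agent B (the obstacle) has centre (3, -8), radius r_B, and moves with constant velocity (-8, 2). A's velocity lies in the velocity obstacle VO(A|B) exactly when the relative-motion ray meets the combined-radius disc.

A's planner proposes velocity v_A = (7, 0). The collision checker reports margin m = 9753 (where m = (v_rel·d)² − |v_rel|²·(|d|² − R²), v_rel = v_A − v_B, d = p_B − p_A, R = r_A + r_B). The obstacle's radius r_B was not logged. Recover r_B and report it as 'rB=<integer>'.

m = 9753
d = (8, -10);  v_rel = (15, -2),  |v_rel|² = 229
v_rel×d = (15)·(-10) − (-2)·(8) = -134
since m = R²·229 − (-134)²:  R² = (17956 + 9753) / 229 = 121
R = √121 = 11  ⇒  r_B = 11 − 3 = 8

rB=8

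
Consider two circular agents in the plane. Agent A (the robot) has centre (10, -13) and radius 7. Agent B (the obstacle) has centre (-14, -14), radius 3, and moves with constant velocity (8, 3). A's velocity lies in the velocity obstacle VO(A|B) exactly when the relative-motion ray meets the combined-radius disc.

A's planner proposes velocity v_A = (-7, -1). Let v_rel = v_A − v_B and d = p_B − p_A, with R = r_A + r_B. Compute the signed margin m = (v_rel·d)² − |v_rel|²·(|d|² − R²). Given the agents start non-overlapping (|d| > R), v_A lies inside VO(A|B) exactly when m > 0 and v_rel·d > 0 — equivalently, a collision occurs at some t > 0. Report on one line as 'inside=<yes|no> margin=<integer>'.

d = (-24, -1),  |d|² = 577;  R = 7+3 = 10,  c = 577−10² = 477
v_rel = (-15, -4),  |v_rel|² = 241;  v_rel·d = (-15)·(-24) + (-4)·(-1) = 364
241·t² − 728·t + 477 = 0  ⇒  m = 364² − 241·477 = 17539
m = 17539 > 0,  v_rel·d = 364 > 0  ⇒  inside

inside=yes margin=17539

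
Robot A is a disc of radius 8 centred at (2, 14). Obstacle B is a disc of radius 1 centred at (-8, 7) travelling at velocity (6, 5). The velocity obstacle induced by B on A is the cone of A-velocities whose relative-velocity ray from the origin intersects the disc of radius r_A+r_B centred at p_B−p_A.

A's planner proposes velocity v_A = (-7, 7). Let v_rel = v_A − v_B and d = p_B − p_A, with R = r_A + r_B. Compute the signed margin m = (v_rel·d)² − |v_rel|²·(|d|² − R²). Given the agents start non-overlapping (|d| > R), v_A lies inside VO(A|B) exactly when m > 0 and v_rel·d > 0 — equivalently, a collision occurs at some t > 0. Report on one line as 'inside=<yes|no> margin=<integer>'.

d = (-10, -7),  |d|² = 149;  R = 8+1 = 9,  c = 149−9² = 68
v_rel = (-13, 2),  |v_rel|² = 173;  v_rel·d = (-13)·(-10) + (2)·(-7) = 116
173·t² − 232·t + 68 = 0  ⇒  m = 116² − 173·68 = 1692
m = 1692 > 0,  v_rel·d = 116 > 0  ⇒  inside

inside=yes margin=1692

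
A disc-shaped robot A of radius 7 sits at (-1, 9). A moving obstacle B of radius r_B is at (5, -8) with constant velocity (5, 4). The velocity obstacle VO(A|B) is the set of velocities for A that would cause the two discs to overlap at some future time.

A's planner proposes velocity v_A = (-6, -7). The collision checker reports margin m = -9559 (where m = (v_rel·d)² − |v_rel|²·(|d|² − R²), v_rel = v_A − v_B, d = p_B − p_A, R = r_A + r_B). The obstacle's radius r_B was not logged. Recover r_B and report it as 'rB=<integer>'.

m = -9559
d = (6, -17);  v_rel = (-11, -11),  |v_rel|² = 242
v_rel×d = (-11)·(-17) − (-11)·(6) = 253
since m = R²·242 − 253²:  R² = (64009 + -9559) / 242 = 225
R = √225 = 15  ⇒  r_B = 15 − 7 = 8

rB=8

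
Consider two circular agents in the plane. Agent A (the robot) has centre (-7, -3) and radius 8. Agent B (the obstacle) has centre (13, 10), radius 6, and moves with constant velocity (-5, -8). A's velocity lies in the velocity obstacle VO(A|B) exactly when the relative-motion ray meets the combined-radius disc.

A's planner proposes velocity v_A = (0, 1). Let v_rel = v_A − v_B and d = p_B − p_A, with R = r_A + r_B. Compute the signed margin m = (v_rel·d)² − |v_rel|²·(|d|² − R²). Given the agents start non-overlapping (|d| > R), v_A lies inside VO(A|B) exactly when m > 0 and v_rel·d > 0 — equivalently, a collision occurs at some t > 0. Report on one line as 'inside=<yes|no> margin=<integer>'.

d = (20, 13),  |d|² = 569;  R = 8+6 = 14,  c = 569−14² = 373
v_rel = (5, 9),  |v_rel|² = 106;  v_rel·d = (5)·(20) + (9)·(13) = 217
106·t² − 434·t + 373 = 0  ⇒  m = 217² − 106·373 = 7551
m = 7551 > 0,  v_rel·d = 217 > 0  ⇒  inside

inside=yes margin=7551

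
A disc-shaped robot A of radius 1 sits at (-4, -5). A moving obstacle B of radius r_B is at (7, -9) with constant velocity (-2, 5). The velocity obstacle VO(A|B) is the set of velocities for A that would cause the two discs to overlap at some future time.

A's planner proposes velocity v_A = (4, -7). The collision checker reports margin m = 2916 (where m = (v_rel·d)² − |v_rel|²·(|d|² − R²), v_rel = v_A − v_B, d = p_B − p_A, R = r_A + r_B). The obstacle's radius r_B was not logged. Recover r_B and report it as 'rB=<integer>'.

m = 2916
d = (11, -4);  v_rel = (6, -12),  |v_rel|² = 180
v_rel×d = (6)·(-4) − (-12)·(11) = 108
since m = R²·180 − 108²:  R² = (11664 + 2916) / 180 = 81
R = √81 = 9  ⇒  r_B = 9 − 1 = 8

rB=8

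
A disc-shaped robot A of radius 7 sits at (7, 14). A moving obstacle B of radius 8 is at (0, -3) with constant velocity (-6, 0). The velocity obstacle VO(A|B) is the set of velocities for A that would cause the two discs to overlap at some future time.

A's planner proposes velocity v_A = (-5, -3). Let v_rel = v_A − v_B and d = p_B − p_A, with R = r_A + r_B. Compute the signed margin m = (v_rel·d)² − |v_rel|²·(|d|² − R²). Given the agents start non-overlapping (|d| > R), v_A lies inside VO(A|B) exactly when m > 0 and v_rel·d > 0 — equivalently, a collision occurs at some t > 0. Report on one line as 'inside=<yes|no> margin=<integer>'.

d = (-7, -17),  |d|² = 338;  R = 7+8 = 15,  c = 338−15² = 113
v_rel = (1, -3),  |v_rel|² = 10;  v_rel·d = (1)·(-7) + (-3)·(-17) = 44
10·t² − 88·t + 113 = 0  ⇒  m = 44² − 10·113 = 806
m = 806 > 0,  v_rel·d = 44 > 0  ⇒  inside

inside=yes margin=806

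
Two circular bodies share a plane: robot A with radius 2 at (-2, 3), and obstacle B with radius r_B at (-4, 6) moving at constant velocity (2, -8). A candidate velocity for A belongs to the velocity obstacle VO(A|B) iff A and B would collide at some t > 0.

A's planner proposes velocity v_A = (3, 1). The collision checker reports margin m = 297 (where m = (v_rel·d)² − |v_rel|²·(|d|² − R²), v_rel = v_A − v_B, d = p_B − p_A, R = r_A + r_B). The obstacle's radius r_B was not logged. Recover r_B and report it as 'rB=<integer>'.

m = 297
d = (-2, 3);  v_rel = (1, 9),  |v_rel|² = 82
v_rel×d = (1)·(3) − (9)·(-2) = 21
since m = R²·82 − 21²:  R² = (441 + 297) / 82 = 9
R = √9 = 3  ⇒  r_B = 3 − 2 = 1

rB=1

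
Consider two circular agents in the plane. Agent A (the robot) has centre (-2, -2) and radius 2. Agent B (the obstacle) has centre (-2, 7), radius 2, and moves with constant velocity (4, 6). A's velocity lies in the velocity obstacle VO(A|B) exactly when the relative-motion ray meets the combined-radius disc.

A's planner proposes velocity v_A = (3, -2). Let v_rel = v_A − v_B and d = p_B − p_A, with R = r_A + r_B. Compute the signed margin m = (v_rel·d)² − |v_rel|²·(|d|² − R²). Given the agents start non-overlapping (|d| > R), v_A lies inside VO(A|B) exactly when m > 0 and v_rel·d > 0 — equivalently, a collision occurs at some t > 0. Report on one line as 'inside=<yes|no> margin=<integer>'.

d = (0, 9),  |d|² = 81;  R = 2+2 = 4,  c = 81−4² = 65
v_rel = (-1, -8),  |v_rel|² = 65;  v_rel·d = (-1)·(0) + (-8)·(9) = -72
65·t² + 144·t + 65 = 0  ⇒  m = (-72)² − 65·65 = 959
m = 959 > 0,  v_rel·d = -72 < 0  ⇒  outside

inside=no margin=959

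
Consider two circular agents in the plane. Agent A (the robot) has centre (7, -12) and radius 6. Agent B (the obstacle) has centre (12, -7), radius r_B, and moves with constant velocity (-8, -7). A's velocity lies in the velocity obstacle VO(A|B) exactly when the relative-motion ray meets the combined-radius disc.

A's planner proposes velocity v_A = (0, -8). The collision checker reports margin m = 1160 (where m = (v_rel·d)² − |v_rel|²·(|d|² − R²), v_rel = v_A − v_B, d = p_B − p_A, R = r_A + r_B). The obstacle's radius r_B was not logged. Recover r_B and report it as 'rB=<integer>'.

m = 1160
d = (5, 5);  v_rel = (8, -1),  |v_rel|² = 65
v_rel×d = (8)·(5) − (-1)·(5) = 45
since m = R²·65 − 45²:  R² = (2025 + 1160) / 65 = 49
R = √49 = 7  ⇒  r_B = 7 − 6 = 1

rB=1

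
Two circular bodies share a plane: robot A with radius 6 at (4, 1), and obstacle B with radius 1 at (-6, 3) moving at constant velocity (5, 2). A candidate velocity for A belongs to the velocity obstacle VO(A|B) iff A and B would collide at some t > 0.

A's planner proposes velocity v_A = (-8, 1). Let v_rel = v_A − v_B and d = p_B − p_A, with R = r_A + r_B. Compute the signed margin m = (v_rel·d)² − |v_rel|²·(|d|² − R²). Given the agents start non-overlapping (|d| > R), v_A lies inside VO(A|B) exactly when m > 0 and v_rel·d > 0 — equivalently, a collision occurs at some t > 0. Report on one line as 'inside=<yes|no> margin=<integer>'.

d = (-10, 2),  |d|² = 104;  R = 6+1 = 7,  c = 104−7² = 55
v_rel = (-13, -1),  |v_rel|² = 170;  v_rel·d = (-13)·(-10) + (-1)·(2) = 128
170·t² − 256·t + 55 = 0  ⇒  m = 128² − 170·55 = 7034
m = 7034 > 0,  v_rel·d = 128 > 0  ⇒  inside

inside=yes margin=7034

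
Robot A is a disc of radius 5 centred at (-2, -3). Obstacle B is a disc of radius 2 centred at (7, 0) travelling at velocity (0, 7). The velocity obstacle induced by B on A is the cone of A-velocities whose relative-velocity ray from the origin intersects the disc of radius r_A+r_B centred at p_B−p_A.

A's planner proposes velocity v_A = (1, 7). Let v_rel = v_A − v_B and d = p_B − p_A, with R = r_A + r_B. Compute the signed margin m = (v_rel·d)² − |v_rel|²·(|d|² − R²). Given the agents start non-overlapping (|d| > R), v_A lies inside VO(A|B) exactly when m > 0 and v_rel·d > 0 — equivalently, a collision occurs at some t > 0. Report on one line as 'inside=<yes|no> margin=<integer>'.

d = (9, 3),  |d|² = 90;  R = 5+2 = 7,  c = 90−7² = 41
v_rel = (1, 0),  |v_rel|² = 1;  v_rel·d = (1)·(9) + (0)·(3) = 9
1·t² − 18·t + 41 = 0  ⇒  m = 9² − 1·41 = 40
m = 40 > 0,  v_rel·d = 9 > 0  ⇒  inside

inside=yes margin=40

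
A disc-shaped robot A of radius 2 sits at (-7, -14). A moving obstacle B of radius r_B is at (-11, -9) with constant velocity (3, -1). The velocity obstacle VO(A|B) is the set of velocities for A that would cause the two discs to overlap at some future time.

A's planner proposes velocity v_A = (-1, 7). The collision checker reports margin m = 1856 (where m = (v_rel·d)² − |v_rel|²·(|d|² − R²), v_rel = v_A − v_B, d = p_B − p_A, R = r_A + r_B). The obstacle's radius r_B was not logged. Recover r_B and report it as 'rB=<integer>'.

m = 1856
d = (-4, 5);  v_rel = (-4, 8),  |v_rel|² = 80
v_rel×d = (-4)·(5) − (8)·(-4) = 12
since m = R²·80 − 12²:  R² = (144 + 1856) / 80 = 25
R = √25 = 5  ⇒  r_B = 5 − 2 = 3

rB=3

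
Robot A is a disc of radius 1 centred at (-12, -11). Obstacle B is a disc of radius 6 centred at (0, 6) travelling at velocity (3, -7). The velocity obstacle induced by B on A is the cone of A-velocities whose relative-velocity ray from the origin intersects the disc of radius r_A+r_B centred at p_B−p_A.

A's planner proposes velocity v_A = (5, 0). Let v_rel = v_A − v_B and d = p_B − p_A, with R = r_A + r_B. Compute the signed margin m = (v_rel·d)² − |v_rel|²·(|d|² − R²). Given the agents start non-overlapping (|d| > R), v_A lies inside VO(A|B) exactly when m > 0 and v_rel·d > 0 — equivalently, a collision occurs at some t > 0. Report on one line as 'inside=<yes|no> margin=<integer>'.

d = (12, 17),  |d|² = 433;  R = 1+6 = 7,  c = 433−7² = 384
v_rel = (2, 7),  |v_rel|² = 53;  v_rel·d = (2)·(12) + (7)·(17) = 143
53·t² − 286·t + 384 = 0  ⇒  m = 143² − 53·384 = 97
m = 97 > 0,  v_rel·d = 143 > 0  ⇒  inside

inside=yes margin=97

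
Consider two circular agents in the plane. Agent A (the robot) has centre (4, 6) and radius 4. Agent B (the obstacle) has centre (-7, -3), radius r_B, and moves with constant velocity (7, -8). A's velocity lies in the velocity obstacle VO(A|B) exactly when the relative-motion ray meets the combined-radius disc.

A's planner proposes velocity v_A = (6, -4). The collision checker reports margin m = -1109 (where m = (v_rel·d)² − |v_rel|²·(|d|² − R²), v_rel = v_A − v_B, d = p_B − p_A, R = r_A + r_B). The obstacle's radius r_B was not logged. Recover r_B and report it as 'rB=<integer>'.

m = -1109
d = (-11, -9);  v_rel = (-1, 4),  |v_rel|² = 17
v_rel×d = (-1)·(-9) − (4)·(-11) = 53
since m = R²·17 − 53²:  R² = (2809 + -1109) / 17 = 100
R = √100 = 10  ⇒  r_B = 10 − 4 = 6

rB=6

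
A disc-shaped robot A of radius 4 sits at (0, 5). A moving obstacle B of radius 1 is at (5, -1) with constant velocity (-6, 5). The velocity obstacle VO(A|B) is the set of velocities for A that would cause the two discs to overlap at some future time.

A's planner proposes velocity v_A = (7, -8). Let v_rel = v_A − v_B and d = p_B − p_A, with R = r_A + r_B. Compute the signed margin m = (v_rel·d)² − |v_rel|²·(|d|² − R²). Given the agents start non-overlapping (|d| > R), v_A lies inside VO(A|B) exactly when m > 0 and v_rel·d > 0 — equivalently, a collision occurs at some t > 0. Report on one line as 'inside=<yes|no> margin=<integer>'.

d = (5, -6),  |d|² = 61;  R = 4+1 = 5,  c = 61−5² = 36
v_rel = (13, -13),  |v_rel|² = 338;  v_rel·d = (13)·(5) + (-13)·(-6) = 143
338·t² − 286·t + 36 = 0  ⇒  m = 143² − 338·36 = 8281
m = 8281 > 0,  v_rel·d = 143 > 0  ⇒  inside

inside=yes margin=8281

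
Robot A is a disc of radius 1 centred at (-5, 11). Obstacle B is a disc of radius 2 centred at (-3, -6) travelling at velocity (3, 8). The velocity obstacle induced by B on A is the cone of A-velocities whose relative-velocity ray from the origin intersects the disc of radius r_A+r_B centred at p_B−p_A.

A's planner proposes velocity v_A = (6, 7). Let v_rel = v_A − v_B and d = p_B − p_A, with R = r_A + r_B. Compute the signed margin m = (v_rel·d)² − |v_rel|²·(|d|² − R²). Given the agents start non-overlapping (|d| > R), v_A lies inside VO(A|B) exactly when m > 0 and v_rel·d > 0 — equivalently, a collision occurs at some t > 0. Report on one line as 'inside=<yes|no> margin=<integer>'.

d = (2, -17),  |d|² = 293;  R = 1+2 = 3,  c = 293−3² = 284
v_rel = (3, -1),  |v_rel|² = 10;  v_rel·d = (3)·(2) + (-1)·(-17) = 23
10·t² − 46·t + 284 = 0  ⇒  m = 23² − 10·284 = -2311
m = -2311 < 0,  v_rel·d = 23 > 0  ⇒  outside

inside=no margin=-2311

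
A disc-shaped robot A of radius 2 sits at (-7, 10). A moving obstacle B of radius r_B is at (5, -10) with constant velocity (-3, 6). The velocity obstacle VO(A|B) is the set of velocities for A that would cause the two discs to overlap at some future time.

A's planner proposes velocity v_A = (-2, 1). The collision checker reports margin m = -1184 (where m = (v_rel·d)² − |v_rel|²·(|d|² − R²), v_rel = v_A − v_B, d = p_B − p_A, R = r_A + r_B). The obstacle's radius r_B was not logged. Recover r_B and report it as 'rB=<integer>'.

m = -1184
d = (12, -20);  v_rel = (1, -5),  |v_rel|² = 26
v_rel×d = (1)·(-20) − (-5)·(12) = 40
since m = R²·26 − 40²:  R² = (1600 + -1184) / 26 = 16
R = √16 = 4  ⇒  r_B = 4 − 2 = 2

rB=2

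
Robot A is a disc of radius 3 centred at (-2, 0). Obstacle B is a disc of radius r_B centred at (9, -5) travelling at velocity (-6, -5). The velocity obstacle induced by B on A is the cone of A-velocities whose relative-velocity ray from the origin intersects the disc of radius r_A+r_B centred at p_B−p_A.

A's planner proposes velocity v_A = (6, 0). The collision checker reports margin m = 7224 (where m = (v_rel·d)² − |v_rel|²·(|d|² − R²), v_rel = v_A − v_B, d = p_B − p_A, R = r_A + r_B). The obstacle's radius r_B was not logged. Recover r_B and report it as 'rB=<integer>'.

m = 7224
d = (11, -5);  v_rel = (12, 5),  |v_rel|² = 169
v_rel×d = (12)·(-5) − (5)·(11) = -115
since m = R²·169 − (-115)²:  R² = (13225 + 7224) / 169 = 121
R = √121 = 11  ⇒  r_B = 11 − 3 = 8

rB=8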